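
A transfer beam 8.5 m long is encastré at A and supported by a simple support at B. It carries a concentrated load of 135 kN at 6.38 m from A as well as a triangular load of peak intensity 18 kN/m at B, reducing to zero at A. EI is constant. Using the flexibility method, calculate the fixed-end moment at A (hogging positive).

Remove the prop at B; the released (primary) structure is a cantilever built in at A.
Free-end deflection of the primary structure under the applied loading (downward +):
  point load 135 at a = 6.38: Pa²(3L − a)/(6EI) = 17511/EI
  triangular load, peak 18 at the free end: 11w₀L⁴/(120EI) = 8613/EI
  δ_0 = 26124/EI
Flexibility coefficient — unit upward force at B: δ_{BB} = L³/(3EI) = 204.7/EI.
The prop prevents deflection at B: R_B = δ_0/δ_{BB} = 26124/204.7 = 127.6 kN.
Moment equilibrium about A: M_A = Σ(load moments about A) − R_B·L = 1295 − 127.6×8.5 = 210.1 kN·m.

M_A = 210.1 kN·m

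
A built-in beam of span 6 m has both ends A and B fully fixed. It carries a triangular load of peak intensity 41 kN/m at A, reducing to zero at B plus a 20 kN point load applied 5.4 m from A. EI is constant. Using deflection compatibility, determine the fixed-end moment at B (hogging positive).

Release both end moments; the primary structure is a simply-supported span AB with redundants M_A and M_B.
End rotations of the released simple span under the applied load (×1/EI):
  at A: triangular load, peak 41: w₀L³/(45EI) = 196.8/EI
  at B: triangular load, peak 41: 7w₀L³/(360EI) = 172.2/EI
  at A: point load 20 at a = 5.4: Pab(L + b)/(6LEI) = 11.88/EI
  at B: point load 20 at a = 5.4: Pab(L + a)/(6LEI) = 20.52/EI
  θ_A0 = 208.7/EI,  θ_B0 = 192.7/EI
Flexibility coefficients: a unit moment at one end gives L/(3EI) there and L/(6EI) at the far end, so f₁₁ = f₂₂ = 2/EI and f₁₂ = f₂₁ = 1/EI.
Compatibility — zero rotation at each built-in end:
  2 M_A + 1 M_B = 208.7
  1 M_A + 2 M_B = 192.7
Solving the pair gives M_A = 74.88 kN·m and M_B = 58.92 kN·m (hogging).

M_B = 58.92 kN·m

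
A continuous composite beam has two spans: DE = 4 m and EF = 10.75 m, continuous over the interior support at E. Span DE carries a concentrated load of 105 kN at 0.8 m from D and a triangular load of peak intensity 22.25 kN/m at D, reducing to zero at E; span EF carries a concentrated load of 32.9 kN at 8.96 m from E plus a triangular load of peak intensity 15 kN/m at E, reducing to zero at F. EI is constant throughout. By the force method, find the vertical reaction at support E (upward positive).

Release continuity at E by inserting a hinge; the redundant is the internal moment M_E. The primary structure is two simply-supported spans DE and EF.
Rotations at E on the released spans (each span's end-slope, ×1/EI):
  span DE: point load 105 at a = 0.8: Pab(L + a)/(6LEI) = 53.76/EI
  span DE: triangular load, peak 22.25: 7w₀L³/(360EI) = 27.69/EI
  span EF: point load 32.9 at a = 8.96: Pab(L + b)/(6LEI) = 102.6/EI
  span EF: triangular load, peak 15: w₀L³/(45EI) = 414.1/EI
  relative rotation θ_0 = (81.45 + 516.7)/EI = 598.1/EI
A unit hogging moment at E produces rotation L₁/(3EI) + L₂/(3EI) = 4.917/EI.
Slope continuity at E: θ_0 = M_E·4.917/EI, so M_E = 598.1/4.917 = 121.7 kN·m (hogging).
Span DE, ΣM about D with M_E applied at E: R_E^{DE}·4 = 143.3 + 121.7, so R_E^{DE} = 66.25 kN and R_D = 149.5 − 66.25 = 83.25 kN.
Span EF, ΣM about F: R_E^{EF}·10.75 = 636.7 + 121.7, so R_E^{EF} = 70.54 kN and R_F = 113.5 − 70.54 = 42.98 kN.
R_E = 66.25 + 70.54 = 136.8 kN.

R_E = 136.8 kN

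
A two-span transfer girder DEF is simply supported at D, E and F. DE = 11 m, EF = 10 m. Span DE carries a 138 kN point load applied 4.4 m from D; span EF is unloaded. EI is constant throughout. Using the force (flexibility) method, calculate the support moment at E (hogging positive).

M_E = 133.6 kN·m

Take M_E as the redundant. Released structure: two simple spans DE and EF with a hinge at E.
Discontinuity in slope at E on the released structure — sum the simple-span end rotations:
  span DE: point load 138 at a = 4.4: Pab(L + a)/(6LEI) = 935.1/EI
  relative rotation θ_0 = (935.1 + 0)/EI = 935.1/EI
A unit hogging moment at E produces rotation L₁/(3EI) + L₂/(3EI) = 7/EI.
Compatibility: M_E·(L₁+L₂)/(3EI) = θ_0, giving M_E = 133.6 kN·m (hogging).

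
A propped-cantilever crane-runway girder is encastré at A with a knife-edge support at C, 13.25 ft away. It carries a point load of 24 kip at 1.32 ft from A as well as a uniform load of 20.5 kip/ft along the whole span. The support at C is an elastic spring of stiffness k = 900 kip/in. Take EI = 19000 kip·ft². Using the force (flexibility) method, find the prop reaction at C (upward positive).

Choose R_C as the redundant. The primary structure is the cantilever fixed at A.
Primary-structure tip deflection at C by superposition:
  point load 24 at a = 1.32: Pa²(3L − a)/(6EI) = 267.8/EI
  UDL 20.5: wL⁴/(8EI) = 78982/EI
  δ_0 = 79250/EI
Flexibility coefficient — unit upward force at C: δ_{CC} = L³/(3EI) = 775.4/EI.
With EI = 19000 kip·ft²: δ_0 = 4.171 ft and δ_{CC} = 0.040811 ft/kip.
Compatibility — the spring shortens by R_C/k under the reaction it provides: δ_0 − R_C·δ_{CC} = R_C/k. With 1/k = 1/(900×12) ft/kip = 0.000093 ft/kip, R_C = δ_0 / (δ_{CC} + 1/k) = 4.171 / (0.040811 + 0.000093) = 102 kip.

R_C = 102 kip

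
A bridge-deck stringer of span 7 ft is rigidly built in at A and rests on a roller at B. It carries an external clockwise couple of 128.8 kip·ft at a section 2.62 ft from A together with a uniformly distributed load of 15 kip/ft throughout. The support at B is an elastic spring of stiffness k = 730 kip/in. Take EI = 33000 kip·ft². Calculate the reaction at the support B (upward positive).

Take the reaction at B as the redundant and release it; the primary structure is a cantilever fixed at A.
Downward deflection at the released point B due to the loads:
  clockwise couple 128.8 at a = 2.62: M₀a(2L − a)/(2EI) = 1920/EI
  UDL 15: wL⁴/(8EI) = 4502/EI
  δ_0 = 6422/EI
Flexibility coefficient — unit upward force at B: δ_{BB} = L³/(3EI) = 114.3/EI.
With EI = 33000 kip·ft²: δ_0 = 0.19461 ft and δ_{BB} = 0.003465 ft/kip.
Compatibility — the spring shortens by R_B/k under the reaction it provides: δ_0 − R_B·δ_{BB} = R_B/k. With 1/k = 1/(730×12) ft/kip = 0.000114 ft/kip, R_B = δ_0 / (δ_{BB} + 1/k) = 0.19461 / (0.003465 + 0.000114) = 54.38 kip.

R_B = 54.38 kip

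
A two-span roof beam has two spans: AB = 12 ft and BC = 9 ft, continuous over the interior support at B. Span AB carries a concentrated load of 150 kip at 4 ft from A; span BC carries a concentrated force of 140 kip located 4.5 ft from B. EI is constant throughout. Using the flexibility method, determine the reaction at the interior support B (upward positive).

Insert a hinge at B; M_B is the redundant, and each span becomes simply supported.
Discontinuity in slope at B on the released structure — sum the simple-span end rotations:
  span AB: point load 150 at a = 4: Pab(L + a)/(6LEI) = 1067/EI
  span BC: point load 140 at a = 4.5: Pab(L + b)/(6LEI) = 708.8/EI
  relative rotation θ_0 = (1067 + 708.8)/EI = 1775/EI
A unit hogging moment at B produces rotation L₁/(3EI) + L₂/(3EI) = 7/EI.
Slope continuity at B: θ_0 = M_B·7/EI, so M_B = 1775/7 = 253.6 kip·ft (hogging).
Span AB, ΣM about A with M_B applied at B: R_B^{AB}·12 = 600 + 253.6, so R_B^{AB} = 71.14 kip and R_A = 150 − 71.14 = 78.86 kip.
Span BC, ΣM about C: R_B^{BC}·9 = 630 + 253.6, so R_B^{BC} = 98.18 kip and R_C = 140 − 98.18 = 41.82 kip.
R_B = 71.14 + 98.18 = 169.3 kip.

R_B = 169.3 kip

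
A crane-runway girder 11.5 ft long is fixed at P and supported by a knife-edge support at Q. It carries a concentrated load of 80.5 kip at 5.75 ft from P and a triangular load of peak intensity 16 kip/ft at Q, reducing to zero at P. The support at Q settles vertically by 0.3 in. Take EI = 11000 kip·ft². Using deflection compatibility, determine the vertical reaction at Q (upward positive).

R_Q = 75.21 kip

Take the reaction at Q as the redundant and release it; the primary structure is a cantilever fixed at P.
Downward deflection at the released point Q due to the loads:
  point load 80.5 at a = 5.75: Pa²(3L − a)/(6EI) = 12753/EI
  triangular load, peak 16 at the free end: 11w₀L⁴/(120EI) = 25652/EI
  δ_0 = 38405/EI
Tip deflection under a unit load at Q: L³/(3EI) = 507/EI.
With EI = 11000 kip·ft²: δ_0 = 3.4914 ft and δ_{QQ} = 0.046087 ft/kip.
Compatibility — the beam at Q must follow the support down by 0.025 ft: δ_0 − R_Q·δ_{QQ} = 0.025, so R_Q = (3.4914 − 0.025)/0.046087 = 75.21 kip.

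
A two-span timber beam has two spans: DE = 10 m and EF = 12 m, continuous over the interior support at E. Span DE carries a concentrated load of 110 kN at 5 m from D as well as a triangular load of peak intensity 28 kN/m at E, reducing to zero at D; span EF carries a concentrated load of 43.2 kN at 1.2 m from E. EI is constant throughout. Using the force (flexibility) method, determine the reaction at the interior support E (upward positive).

R_E = 224.4 kN

Take M_E as the redundant. Released structure: two simple spans DE and EF with a hinge at E.
Rotations at E on the released spans (each span's end-slope, ×1/EI):
  span DE: point load 110 at a = 5: Pab(L + a)/(6LEI) = 687.5/EI
  span DE: triangular load, peak 28: w₀L³/(45EI) = 622.2/EI
  span EF: point load 43.2 at a = 1.2: Pab(L + b)/(6LEI) = 177.3/EI
  relative rotation θ_0 = (1310 + 177.3)/EI = 1487/EI
A unit hogging moment at E produces rotation L₁/(3EI) + L₂/(3EI) = 7.333/EI.
Compatibility: M_E·(L₁+L₂)/(3EI) = θ_0, giving M_E = 202.8 kN·m (hogging).
Span DE, ΣM about D with M_E applied at E: R_E^{DE}·10 = 1483 + 202.8, so R_E^{DE} = 168.6 kN and R_D = 250 − 168.6 = 81.39 kN.
Span EF, ΣM about F: R_E^{EF}·12 = 466.6 + 202.8, so R_E^{EF} = 55.78 kN and R_F = 43.2 − 55.78 = -12.58 kN.
R_E = 168.6 + 55.78 = 224.4 kN.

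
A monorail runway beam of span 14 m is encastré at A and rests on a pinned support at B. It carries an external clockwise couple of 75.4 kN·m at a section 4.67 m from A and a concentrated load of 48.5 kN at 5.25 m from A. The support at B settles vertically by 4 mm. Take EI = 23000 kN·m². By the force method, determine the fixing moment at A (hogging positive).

Remove the prop at B; the released (primary) structure is a cantilever built in at A.
Downward deflection at the released point B due to the loads:
  clockwise couple 75.4 at a = 4.67: M₀a(2L − a)/(2EI) = 4107/EI
  point load 48.5 at a = 5.25: Pa²(3L − a)/(6EI) = 8188/EI
  δ_0 = 12295/EI
Tip deflection under a unit load at B: L³/(3EI) = 914.7/EI.
With EI = 23000 kN·m²: δ_0 = 0.53458 m and δ_{BB} = 0.039768 m/kN.
Compatibility — the beam at B must follow the support down by 0.004 m: δ_0 − R_B·δ_{BB} = 0.004, so R_B = (0.53458 − 0.004)/0.039768 = 13.34 kN.
Moment equilibrium about A: M_A = Σ(load moments about A) − R_B·L = 330 − 13.34×14 = 143.2 kN·m.

M_A = 143.2 kN·m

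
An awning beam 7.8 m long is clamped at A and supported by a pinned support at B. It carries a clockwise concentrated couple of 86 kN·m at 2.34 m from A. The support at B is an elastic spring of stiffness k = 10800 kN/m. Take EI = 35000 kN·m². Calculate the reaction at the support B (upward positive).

Release the roller at B. Primary structure: cantilever fixed at A.
Deflection at B on the released cantilever, summing each load's contribution:
  clockwise couple 86 at a = 2.34: M₀a(2L − a)/(2EI) = 1334/EI
Flexibility coefficient — unit upward force at B: δ_{BB} = L³/(3EI) = 158.2/EI.
With EI = 35000 kN·m²: δ_0 = 0.038121 m and δ_{BB} = 0.00452 m/kN.
Compatibility — the spring shortens by R_B/k under the reaction it provides: δ_0 − R_B·δ_{BB} = R_B/k. With 1/k = 0.000093 m/kN, R_B = δ_0 / (δ_{BB} + 1/k) = 0.038121 / (0.00452 + 0.000093) = 8.265 kN.

R_B = 8.265 kN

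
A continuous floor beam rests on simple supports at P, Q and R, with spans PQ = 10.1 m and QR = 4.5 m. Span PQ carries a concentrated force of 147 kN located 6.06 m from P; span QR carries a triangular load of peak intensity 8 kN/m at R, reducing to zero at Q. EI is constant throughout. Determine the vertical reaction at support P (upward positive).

Release continuity at Q by inserting a hinge; the redundant is the internal moment M_Q. The primary structure is two simply-supported spans PQ and QR.
Discontinuity in slope at Q on the released structure — sum the simple-span end rotations:
  span PQ: point load 147 at a = 6.06: Pab(L + a)/(6LEI) = 959.7/EI
  span QR: triangular load, peak 8: 7w₀L³/(360EI) = 14.18/EI
  relative rotation θ_0 = (959.7 + 14.18)/EI = 973.9/EI
A unit hogging moment at Q produces rotation L₁/(3EI) + L₂/(3EI) = 4.867/EI.
Compatibility: M_Q·(L₁+L₂)/(3EI) = θ_0, giving M_Q = 200.1 kN·m (hogging).
Span PQ, ΣM about P with M_Q applied at Q: R_Q^{PQ}·10.1 = 890.8 + 200.1, so R_Q^{PQ} = 108 kN and R_P = 147 − 108 = 38.99 kN.

R_P = 38.99 kN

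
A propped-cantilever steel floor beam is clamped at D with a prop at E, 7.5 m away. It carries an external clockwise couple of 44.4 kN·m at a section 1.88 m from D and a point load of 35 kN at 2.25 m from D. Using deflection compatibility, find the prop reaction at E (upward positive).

Choose R_E as the redundant. The primary structure is the cantilever fixed at D.
Free-end deflection of the primary structure under the applied loading (downward +):
  clockwise couple 44.4 at a = 1.88: M₀a(2L − a)/(2EI) = 547.6/EI
  point load 35 at a = 2.25: Pa²(3L − a)/(6EI) = 598/EI
  δ_0 = 1146/EI
Tip deflection under a unit load at E: L³/(3EI) = 140.6/EI.
Compatibility at E: δ_0 − R_E·δ_{EE} = 0, so R_E = 1146/140.6 = 8.146 kN.

R_E = 8.146 kN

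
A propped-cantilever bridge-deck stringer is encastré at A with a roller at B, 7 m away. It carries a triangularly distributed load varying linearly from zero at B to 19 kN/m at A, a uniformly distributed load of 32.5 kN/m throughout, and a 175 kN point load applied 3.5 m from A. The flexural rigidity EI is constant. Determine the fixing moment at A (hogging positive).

Choose R_B as the redundant. The primary structure is the cantilever fixed at A.
Primary-structure tip deflection at B by superposition:
  triangular load, peak 19 at the fixed end: w₀L⁴/(30EI) = 1521/EI
  UDL 32.5: wL⁴/(8EI) = 9754/EI
  point load 175 at a = 3.5: Pa²(3L − a)/(6EI) = 6253/EI
  δ_0 = 17527/EI
Flexibility coefficient — unit upward force at B: δ_{BB} = L³/(3EI) = 114.3/EI.
The prop prevents deflection at B: R_B = δ_0/δ_{BB} = 17527/114.3 = 153.3 kN.
Moment equilibrium about A: M_A = Σ(load moments about A) − R_B·L = 1564 − 153.3×7 = 490.8 kN·m.

M_A = 490.8 kN·m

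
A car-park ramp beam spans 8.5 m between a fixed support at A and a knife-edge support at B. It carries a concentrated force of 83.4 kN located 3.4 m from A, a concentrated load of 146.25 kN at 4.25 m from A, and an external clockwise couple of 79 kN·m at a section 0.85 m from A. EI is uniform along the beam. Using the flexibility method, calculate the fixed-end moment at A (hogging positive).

M_A = 425.7 kN·m

Release the roller at B. Primary structure: cantilever fixed at A.
Deflection at B on the released cantilever, summing each load's contribution:
  point load 83.4 at a = 3.4: Pa²(3L − a)/(6EI) = 3551/EI
  point load 146.25 at a = 4.25: Pa²(3L − a)/(6EI) = 9356/EI
  clockwise couple 79 at a = 0.85: M₀a(2L − a)/(2EI) = 542.2/EI
  δ_0 = 13449/EI
Tip deflection under a unit load at B: L³/(3EI) = 204.7/EI.
The prop prevents deflection at B: R_B = δ_0/δ_{BB} = 13449/204.7 = 65.7 kN.
Moment equilibrium about A: M_A = Σ(load moments about A) − R_B·L = 984.1 − 65.7×8.5 = 425.7 kN·m.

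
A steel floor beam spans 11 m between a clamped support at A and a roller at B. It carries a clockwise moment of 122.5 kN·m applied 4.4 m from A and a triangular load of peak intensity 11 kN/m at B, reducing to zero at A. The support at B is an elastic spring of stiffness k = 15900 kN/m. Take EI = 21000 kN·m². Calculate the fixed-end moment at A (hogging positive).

Take the reaction at B as the redundant and release it; the primary structure is a cantilever fixed at A.
Primary-structure tip deflection at B by superposition:
  clockwise couple 122.5 at a = 4.4: M₀a(2L − a)/(2EI) = 4743/EI
  triangular load, peak 11 at the free end: 11w₀L⁴/(120EI) = 14763/EI
  δ_0 = 19506/EI
Flexibility coefficient — unit upward force at B: δ_{BB} = L³/(3EI) = 443.7/EI.
With EI = 21000 kN·m²: δ_0 = 0.92887 m and δ_{BB} = 0.021127 m/kN.
Compatibility — the spring shortens by R_B/k under the reaction it provides: δ_0 − R_B·δ_{BB} = R_B/k. With 1/k = 0.000063 m/kN, R_B = δ_0 / (δ_{BB} + 1/k) = 0.92887 / (0.021127 + 0.000063) = 43.84 kN.
Moment equilibrium about A: M_A = Σ(load moments about A) − R_B·L = 566.2 − 43.84×11 = 83.98 kN·m.

M_A = 83.98 kN·m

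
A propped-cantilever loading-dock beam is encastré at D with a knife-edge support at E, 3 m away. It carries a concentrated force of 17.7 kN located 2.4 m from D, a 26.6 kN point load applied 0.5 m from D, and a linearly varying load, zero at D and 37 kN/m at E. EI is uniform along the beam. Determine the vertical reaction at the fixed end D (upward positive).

Choose R_E as the redundant. The primary structure is the cantilever fixed at D.
Deflection at E on the released cantilever, summing each load's contribution:
  point load 17.7 at a = 2.4: Pa²(3L − a)/(6EI) = 112.1/EI
  point load 26.6 at a = 0.5: Pa²(3L − a)/(6EI) = 9.421/EI
  triangular load, peak 37 at the free end: 11w₀L⁴/(120EI) = 274.7/EI
  δ_0 = 396.3/EI
Tip deflection under a unit load at E: L³/(3EI) = 9/EI.
Compatibility at E: δ_0 − R_E·δ_{EE} = 0, so R_E = 396.3/9 = 44.03 kN.
Vertical equilibrium: R_D = ΣP − R_E = 99.8 − 44.03 = 55.77 kN.

R_D = 55.77 kN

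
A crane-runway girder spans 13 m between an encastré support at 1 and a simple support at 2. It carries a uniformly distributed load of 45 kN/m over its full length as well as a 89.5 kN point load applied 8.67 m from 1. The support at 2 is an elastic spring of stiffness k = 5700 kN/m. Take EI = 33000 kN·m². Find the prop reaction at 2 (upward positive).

R_2 = 263.7 kN

Choose R_2 as the redundant. The primary structure is the cantilever fixed at 1.
Downward deflection at the released point 2 due to the loads:
  UDL 45: wL⁴/(8EI) = 160656/EI
  point load 89.5 at a = 8.67: Pa²(3L − a)/(6EI) = 34008/EI
  δ_0 = 194664/EI
Flexibility coefficient — unit upward force at 2: δ_{22} = L³/(3EI) = 732.3/EI.
With EI = 33000 kN·m²: δ_0 = 5.8989 m and δ_{22} = 0.022192 m/kN.
Compatibility — the spring shortens by R_2/k under the reaction it provides: δ_0 − R_2·δ_{22} = R_2/k. With 1/k = 0.000175 m/kN, R_2 = δ_0 / (δ_{22} + 1/k) = 5.8989 / (0.022192 + 0.000175) = 263.7 kN.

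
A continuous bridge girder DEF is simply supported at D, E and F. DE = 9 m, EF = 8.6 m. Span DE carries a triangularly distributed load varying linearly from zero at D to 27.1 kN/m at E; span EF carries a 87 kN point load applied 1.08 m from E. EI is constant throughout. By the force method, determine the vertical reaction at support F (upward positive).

Insert a hinge at E; M_E is the redundant, and each span becomes simply supported.
End slopes at the hinge E, treating each span as simply supported:
  span DE: triangular load, peak 27.1: w₀L³/(45EI) = 439/EI
  span EF: point load 87 at a = 1.08: Pab(L + b)/(6LEI) = 220.7/EI
  relative rotation θ_0 = (439 + 220.7)/EI = 659.8/EI
A unit hogging moment at E produces rotation L₁/(3EI) + L₂/(3EI) = 5.867/EI.
Slope continuity at E: θ_0 = M_E·5.867/EI, so M_E = 659.8/5.867 = 112.5 kN·m (hogging).
Span EF, ΣM about F: R_E^{EF}·8.6 = 654.2 + 112.5, so R_E^{EF} = 89.15 kN and R_F = 87 − 89.15 = -2.151 kN.

R_F = -2.151 kN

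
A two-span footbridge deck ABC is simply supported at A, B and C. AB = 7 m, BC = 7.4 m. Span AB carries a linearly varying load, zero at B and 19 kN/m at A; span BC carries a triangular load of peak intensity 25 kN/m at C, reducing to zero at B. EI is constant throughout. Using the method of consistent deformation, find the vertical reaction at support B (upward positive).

R_B = 71.75 kN

Release continuity at B by inserting a hinge; the redundant is the internal moment M_B. The primary structure is two simply-supported spans AB and BC.
End slopes at the hinge B, treating each span as simply supported:
  span AB: triangular load, peak 19: 7w₀L³/(360EI) = 126.7/EI
  span BC: triangular load, peak 25: 7w₀L³/(360EI) = 197/EI
  relative rotation θ_0 = (126.7 + 197)/EI = 323.7/EI
A unit hogging moment at B produces rotation L₁/(3EI) + L₂/(3EI) = 4.8/EI.
Slope continuity at B: θ_0 = M_B·4.8/EI, so M_B = 323.7/4.8 = 67.44 kN·m (hogging).
Span AB, ΣM about A with M_B applied at B: R_B^{AB}·7 = 155.2 + 67.44, so R_B^{AB} = 31.8 kN and R_A = 66.5 − 31.8 = 34.7 kN.
Span BC, ΣM about C: R_B^{BC}·7.4 = 228.2 + 67.44, so R_B^{BC} = 39.95 kN and R_C = 92.5 − 39.95 = 52.55 kN.
R_B = 31.8 + 39.95 = 71.75 kN.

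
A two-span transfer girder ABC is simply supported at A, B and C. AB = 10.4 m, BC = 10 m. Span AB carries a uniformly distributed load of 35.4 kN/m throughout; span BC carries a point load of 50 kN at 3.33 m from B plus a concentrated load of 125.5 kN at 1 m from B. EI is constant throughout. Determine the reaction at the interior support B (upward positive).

R_B = 397.5 kN

Release continuity at B by inserting a hinge; the redundant is the internal moment M_B. The primary structure is two simply-supported spans AB and BC.
Discontinuity in slope at B on the released structure — sum the simple-span end rotations:
  span AB: UDL 35.4: wL³/(24EI) = 1659/EI
  span BC: point load 50 at a = 3.33: Pab(L + b)/(6LEI) = 308.5/EI
  span BC: point load 125.5 at a = 1: Pab(L + b)/(6LEI) = 357.7/EI
  relative rotation θ_0 = (1659 + 666.2)/EI = 2325/EI
A unit hogging moment at B produces rotation L₁/(3EI) + L₂/(3EI) = 6.8/EI.
Compatibility: M_B·(L₁+L₂)/(3EI) = θ_0, giving M_B = 342 kN·m (hogging).
Span AB, ΣM about A with M_B applied at B: R_B^{AB}·10.4 = 1914 + 342, so R_B^{AB} = 217 kN and R_A = 368.2 − 217 = 151.2 kN.
Span BC, ΣM about C: R_B^{BC}·10 = 1463 + 342, so R_B^{BC} = 180.5 kN and R_C = 175.5 − 180.5 = -4.997 kN.
R_B = 217 + 180.5 = 397.5 kN.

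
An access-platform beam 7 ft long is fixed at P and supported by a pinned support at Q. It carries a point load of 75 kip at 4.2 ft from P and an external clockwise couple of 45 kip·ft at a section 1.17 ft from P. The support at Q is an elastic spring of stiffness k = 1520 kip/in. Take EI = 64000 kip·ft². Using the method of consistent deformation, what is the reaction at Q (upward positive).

R_Q = 34.3 kip

Remove the prop at Q; the released (primary) structure is a cantilever built in at P.
Free-end deflection of the primary structure under the applied loading (downward +):
  point load 75 at a = 4.2: Pa²(3L − a)/(6EI) = 3704/EI
  clockwise couple 45 at a = 1.17: M₀a(2L − a)/(2EI) = 337.7/EI
  δ_0 = 4042/EI
Flexibility coefficient — unit upward force at Q: δ_{QQ} = L³/(3EI) = 114.3/EI.
With EI = 64000 kip·ft²: δ_0 = 0.063159 ft and δ_{QQ} = 0.001786 ft/kip.
Compatibility — the spring shortens by R_Q/k under the reaction it provides: δ_0 − R_Q·δ_{QQ} = R_Q/k. With 1/k = 1/(1520×12) ft/kip = 0.000055 ft/kip, R_Q = δ_0 / (δ_{QQ} + 1/k) = 0.063159 / (0.001786 + 0.000055) = 34.3 kip.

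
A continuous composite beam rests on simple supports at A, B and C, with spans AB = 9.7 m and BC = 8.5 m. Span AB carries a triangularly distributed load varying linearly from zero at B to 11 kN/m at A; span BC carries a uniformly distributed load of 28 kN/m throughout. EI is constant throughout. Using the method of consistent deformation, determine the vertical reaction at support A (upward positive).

R_A = 20.07 kN

Release continuity at B by inserting a hinge; the redundant is the internal moment M_B. The primary structure is two simply-supported spans AB and BC.
End slopes at the hinge B, treating each span as simply supported:
  span AB: triangular load, peak 11: 7w₀L³/(360EI) = 195.2/EI
  span BC: UDL 28: wL³/(24EI) = 716.5/EI
  relative rotation θ_0 = (195.2 + 716.5)/EI = 911.7/EI
A unit hogging moment at B produces rotation L₁/(3EI) + L₂/(3EI) = 6.067/EI.
Slope continuity at B: θ_0 = M_B·6.067/EI, so M_B = 911.7/6.067 = 150.3 kN·m (hogging).
Span AB, ΣM about A with M_B applied at B: R_B^{AB}·9.7 = 172.5 + 150.3, so R_B^{AB} = 33.28 kN and R_A = 53.35 − 33.28 = 20.07 kN.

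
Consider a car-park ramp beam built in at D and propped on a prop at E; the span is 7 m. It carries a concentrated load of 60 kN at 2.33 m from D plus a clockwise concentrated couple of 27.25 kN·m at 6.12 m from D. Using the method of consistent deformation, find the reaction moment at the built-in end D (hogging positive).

M_D = 64.77 kN·m

Take the reaction at E as the redundant and release it; the primary structure is a cantilever fixed at D.
Primary-structure tip deflection at E by superposition:
  point load 60 at a = 2.33: Pa²(3L − a)/(6EI) = 1014/EI
  clockwise couple 27.25 at a = 6.12: M₀a(2L − a)/(2EI) = 657.1/EI
  δ_0 = 1671/EI
Tip deflection under a unit load at E: L³/(3EI) = 114.3/EI.
Compatibility at E: δ_0 − R_E·δ_{EE} = 0, so R_E = 1671/114.3 = 14.61 kN.
Moment equilibrium about D: M_D = Σ(load moments about D) − R_E·L = 167.1 − 14.61×7 = 64.77 kN·m.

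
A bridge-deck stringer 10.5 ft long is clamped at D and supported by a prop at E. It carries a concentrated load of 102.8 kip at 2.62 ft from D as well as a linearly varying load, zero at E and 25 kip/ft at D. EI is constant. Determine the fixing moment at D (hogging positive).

M_D = 360.7 kip·ft

Remove the prop at E; the released (primary) structure is a cantilever built in at D.
Deflection at E on the released cantilever, summing each load's contribution:
  point load 102.8 at a = 2.62: Pa²(3L − a)/(6EI) = 3397/EI
  triangular load, peak 25 at the fixed end: w₀L⁴/(30EI) = 10129/EI
  δ_0 = 13526/EI
Flexibility coefficient — unit upward force at E: δ_{EE} = L³/(3EI) = 385.9/EI.
Compatibility at E: δ_0 − R_E·δ_{EE} = 0, so R_E = 13526/385.9 = 35.05 kip.
Moment equilibrium about D: M_D = Σ(load moments about D) − R_E·L = 728.7 − 35.05×10.5 = 360.7 kip·ft.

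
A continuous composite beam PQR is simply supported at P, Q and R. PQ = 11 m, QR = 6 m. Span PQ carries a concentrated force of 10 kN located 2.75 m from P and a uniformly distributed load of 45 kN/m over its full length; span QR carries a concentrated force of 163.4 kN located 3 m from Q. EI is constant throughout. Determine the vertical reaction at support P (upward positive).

Release continuity at Q by inserting a hinge; the redundant is the internal moment M_Q. The primary structure is two simply-supported spans PQ and QR.
Rotations at Q on the released spans (each span's end-slope, ×1/EI):
  span PQ: point load 10 at a = 2.75: Pab(L + a)/(6LEI) = 47.27/EI
  span PQ: UDL 45: wL³/(24EI) = 2496/EI
  span QR: point load 163.4 at a = 3: Pab(L + b)/(6LEI) = 367.6/EI
  relative rotation θ_0 = (2543 + 367.6)/EI = 2911/EI
A unit hogging moment at Q produces rotation L₁/(3EI) + L₂/(3EI) = 5.667/EI.
Slope continuity at Q: θ_0 = M_Q·5.667/EI, so M_Q = 2911/5.667 = 513.6 kN·m (hogging).
Span PQ, ΣM about P with M_Q applied at Q: R_Q^{PQ}·11 = 2750 + 513.6, so R_Q^{PQ} = 296.7 kN and R_P = 505 − 296.7 = 208.3 kN.

R_P = 208.3 kN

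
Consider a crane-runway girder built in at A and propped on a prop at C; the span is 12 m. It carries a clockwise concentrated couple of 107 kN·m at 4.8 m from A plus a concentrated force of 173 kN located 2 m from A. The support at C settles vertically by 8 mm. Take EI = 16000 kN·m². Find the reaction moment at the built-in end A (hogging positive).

M_A = 271.3 kN·m

Remove the prop at C; the released (primary) structure is a cantilever built in at A.
Deflection at C on the released cantilever, summing each load's contribution:
  clockwise couple 107 at a = 4.8: M₀a(2L − a)/(2EI) = 4931/EI
  point load 173 at a = 2: Pa²(3L − a)/(6EI) = 3921/EI
  δ_0 = 8852/EI
Tip deflection under a unit load at C: L³/(3EI) = 576/EI.
With EI = 16000 kN·m²: δ_0 = 0.55324 m and δ_{CC} = 0.036 m/kN.
Compatibility — the beam at C must follow the support down by 0.008 m: δ_0 − R_C·δ_{CC} = 0.008, so R_C = (0.55324 − 0.008)/0.036 = 15.15 kN.
Moment equilibrium about A: M_A = Σ(load moments about A) − R_C·L = 453 − 15.15×12 = 271.3 kN·m.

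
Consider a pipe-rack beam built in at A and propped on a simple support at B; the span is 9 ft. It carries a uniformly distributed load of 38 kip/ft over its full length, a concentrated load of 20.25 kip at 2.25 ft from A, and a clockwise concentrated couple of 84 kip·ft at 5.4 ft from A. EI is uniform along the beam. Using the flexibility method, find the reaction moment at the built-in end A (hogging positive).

M_A = 392.8 kip·ft

Take the reaction at B as the redundant and release it; the primary structure is a cantilever fixed at A.
Primary-structure tip deflection at B by superposition:
  UDL 38: wL⁴/(8EI) = 31165/EI
  point load 20.25 at a = 2.25: Pa²(3L − a)/(6EI) = 422.9/EI
  clockwise couple 84 at a = 5.4: M₀a(2L − a)/(2EI) = 2858/EI
  δ_0 = 34445/EI
Flexibility coefficient — unit upward force at B: δ_{BB} = L³/(3EI) = 243/EI.
Compatibility at B: δ_0 − R_B·δ_{BB} = 0, so R_B = 34445/243 = 141.8 kip.
Moment equilibrium about A: M_A = Σ(load moments about A) − R_B·L = 1669 − 141.8×9 = 392.8 kip·ft.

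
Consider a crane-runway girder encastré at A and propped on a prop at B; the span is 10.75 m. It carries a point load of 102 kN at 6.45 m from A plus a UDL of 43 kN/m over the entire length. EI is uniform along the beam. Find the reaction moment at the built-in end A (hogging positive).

Choose R_B as the redundant. The primary structure is the cantilever fixed at A.
Primary-structure tip deflection at B by superposition:
  point load 102 at a = 6.45: Pa²(3L − a)/(6EI) = 18247/EI
  UDL 43: wL⁴/(8EI) = 71781/EI
  δ_0 = 90028/EI
Tip deflection under a unit load at B: L³/(3EI) = 414.1/EI.
Compatibility at B: δ_0 − R_B·δ_{BB} = 0, so R_B = 90028/414.1 = 217.4 kN.
Moment equilibrium about A: M_A = Σ(load moments about A) − R_B·L = 3142 − 217.4×10.75 = 805.4 kN·m.

M_A = 805.4 kN·m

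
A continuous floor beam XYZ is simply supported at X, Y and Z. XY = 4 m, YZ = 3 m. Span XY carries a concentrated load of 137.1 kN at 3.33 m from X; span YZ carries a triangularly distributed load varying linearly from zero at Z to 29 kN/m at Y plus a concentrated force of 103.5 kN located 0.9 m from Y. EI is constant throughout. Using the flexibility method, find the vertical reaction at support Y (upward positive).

Release continuity at Y by inserting a hinge; the redundant is the internal moment M_Y. The primary structure is two simply-supported spans XY and YZ.
End slopes at the hinge Y, treating each span as simply supported:
  span XY: point load 137.1 at a = 3.33: Pab(L + a)/(6LEI) = 93.42/EI
  span YZ: triangular load, peak 29: w₀L³/(45EI) = 17.4/EI
  span YZ: point load 103.5 at a = 0.9: Pab(L + b)/(6LEI) = 55.42/EI
  relative rotation θ_0 = (93.42 + 72.82)/EI = 166.2/EI
A unit hogging moment at Y produces rotation L₁/(3EI) + L₂/(3EI) = 2.333/EI.
Compatibility: M_Y·(L₁+L₂)/(3EI) = θ_0, giving M_Y = 71.25 kN·m (hogging).
Span XY, ΣM about X with M_Y applied at Y: R_Y^{XY}·4 = 456.5 + 71.25, so R_Y^{XY} = 131.9 kN and R_X = 137.1 − 131.9 = 5.152 kN.
Span YZ, ΣM about Z: R_Y^{YZ}·3 = 304.4 + 71.25, so R_Y^{YZ} = 125.2 kN and R_Z = 147 − 125.2 = 21.8 kN.
R_Y = 131.9 + 125.2 = 257.1 kN.

R_Y = 257.1 kN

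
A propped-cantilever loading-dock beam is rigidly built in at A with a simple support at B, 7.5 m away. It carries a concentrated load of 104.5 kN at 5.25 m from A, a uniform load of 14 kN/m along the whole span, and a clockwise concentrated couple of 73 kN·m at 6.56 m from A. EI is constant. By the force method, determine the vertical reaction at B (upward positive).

Take the reaction at B as the redundant and release it; the primary structure is a cantilever fixed at A.
Deflection at B on the released cantilever, summing each load's contribution:
  point load 104.5 at a = 5.25: Pa²(3L − a)/(6EI) = 8281/EI
  UDL 14: wL⁴/(8EI) = 5537/EI
  clockwise couple 73 at a = 6.56: M₀a(2L − a)/(2EI) = 2021/EI
  δ_0 = 15839/EI
Flexibility coefficient — unit upward force at B: δ_{BB} = L³/(3EI) = 140.6/EI.
Compatibility at B: δ_0 − R_B·δ_{BB} = 0, so R_B = 15839/140.6 = 112.6 kN.

R_B = 112.6 kN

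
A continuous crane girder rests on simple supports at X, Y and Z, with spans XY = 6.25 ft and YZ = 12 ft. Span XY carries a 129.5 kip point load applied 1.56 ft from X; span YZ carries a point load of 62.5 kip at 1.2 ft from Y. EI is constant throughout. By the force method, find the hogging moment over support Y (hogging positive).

M_Y = 74.6 kip·ft

Take M_Y as the redundant. Released structure: two simple spans XY and YZ with a hinge at Y.
Rotations at Y on the released spans (each span's end-slope, ×1/EI):
  span XY: point load 129.5 at a = 1.56: Pab(L + a)/(6LEI) = 197.3/EI
  span YZ: point load 62.5 at a = 1.2: Pab(L + b)/(6LEI) = 256.5/EI
  relative rotation θ_0 = (197.3 + 256.5)/EI = 453.8/EI
A unit hogging moment at Y produces rotation L₁/(3EI) + L₂/(3EI) = 6.083/EI.
Slope continuity at Y: θ_0 = M_Y·6.083/EI, so M_Y = 453.8/6.083 = 74.6 kip·ft (hogging).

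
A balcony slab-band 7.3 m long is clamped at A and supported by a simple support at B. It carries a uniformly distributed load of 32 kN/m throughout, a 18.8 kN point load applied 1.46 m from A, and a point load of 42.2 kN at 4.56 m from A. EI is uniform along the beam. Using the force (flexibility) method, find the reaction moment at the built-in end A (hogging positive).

Remove the prop at B; the released (primary) structure is a cantilever built in at A.
Deflection at B on the released cantilever, summing each load's contribution:
  UDL 32: wL⁴/(8EI) = 11359/EI
  point load 18.8 at a = 1.46: Pa²(3L − a)/(6EI) = 136.5/EI
  point load 42.2 at a = 4.56: Pa²(3L − a)/(6EI) = 2536/EI
  δ_0 = 14032/EI
Flexibility coefficient — unit upward force at B: δ_{BB} = L³/(3EI) = 129.7/EI.
Compatibility at B: δ_0 − R_B·δ_{BB} = 0, so R_B = 14032/129.7 = 108.2 kN.
Moment equilibrium about A: M_A = Σ(load moments about A) − R_B·L = 1073 − 108.2×7.3 = 282.6 kN·m.

M_A = 282.6 kN·m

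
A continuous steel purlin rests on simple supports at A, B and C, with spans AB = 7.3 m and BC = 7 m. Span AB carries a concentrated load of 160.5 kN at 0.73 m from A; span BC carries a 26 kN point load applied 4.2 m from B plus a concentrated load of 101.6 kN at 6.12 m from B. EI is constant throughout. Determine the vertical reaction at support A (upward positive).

R_A = 135.4 kN

Take M_B as the redundant. Released structure: two simple spans AB and BC with a hinge at B.
Rotations at B on the released spans (each span's end-slope, ×1/EI):
  span AB: point load 160.5 at a = 0.73: Pab(L + a)/(6LEI) = 141.1/EI
  span BC: point load 26 at a = 4.2: Pab(L + b)/(6LEI) = 71.34/EI
  span BC: point load 101.6 at a = 6.12: Pab(L + b)/(6LEI) = 102.7/EI
  relative rotation θ_0 = (141.1 + 174)/EI = 315.1/EI
A unit hogging moment at B produces rotation L₁/(3EI) + L₂/(3EI) = 4.767/EI.
Slope continuity at B: θ_0 = M_B·4.767/EI, so M_B = 315.1/4.767 = 66.11 kN·m (hogging).
Span AB, ΣM about A with M_B applied at B: R_B^{AB}·7.3 = 117.2 + 66.11, so R_B^{AB} = 25.11 kN and R_A = 160.5 − 25.11 = 135.4 kN.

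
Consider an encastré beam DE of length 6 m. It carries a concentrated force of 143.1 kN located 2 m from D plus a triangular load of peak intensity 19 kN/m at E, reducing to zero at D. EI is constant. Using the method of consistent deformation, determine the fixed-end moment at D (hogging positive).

M_D = 150 kN·m

Take the two fixed-end moments M_D, M_E as redundants; the released structure is the simple span DE.
End rotations of the released simple span under the applied load (×1/EI):
  at D: point load 143.1 at a = 2: Pab(L + b)/(6LEI) = 318/EI
  at E: point load 143.1 at a = 2: Pab(L + a)/(6LEI) = 254.4/EI
  at D: triangular load, peak 19: 7w₀L³/(360EI) = 79.8/EI
  at E: triangular load, peak 19: w₀L³/(45EI) = 91.2/EI
  θ_D0 = 397.8/EI,  θ_E0 = 345.6/EI
Flexibility coefficients: a unit moment at one end gives L/(3EI) there and L/(6EI) at the far end, so f₁₁ = f₂₂ = 2/EI and f₁₂ = f₂₁ = 1/EI.
Compatibility — zero rotation at each built-in end:
  2 M_D + 1 M_E = 397.8
  1 M_D + 2 M_E = 345.6
Solving the pair gives M_D = 150 kN·m and M_E = 97.8 kN·m (hogging).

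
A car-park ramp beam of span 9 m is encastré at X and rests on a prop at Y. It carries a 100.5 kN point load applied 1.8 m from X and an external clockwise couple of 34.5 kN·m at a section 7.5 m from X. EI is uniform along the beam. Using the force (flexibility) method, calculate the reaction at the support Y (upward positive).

Release the roller at Y. Primary structure: cantilever fixed at X.
Deflection at Y on the released cantilever, summing each load's contribution:
  point load 100.5 at a = 1.8: Pa²(3L − a)/(6EI) = 1368/EI
  clockwise couple 34.5 at a = 7.5: M₀a(2L − a)/(2EI) = 1358/EI
  δ_0 = 2726/EI
Flexibility coefficient — unit upward force at Y: δ_{YY} = L³/(3EI) = 243/EI.
Compatibility at Y: δ_0 − R_Y·δ_{YY} = 0, so R_Y = 2726/243 = 11.22 kN.

R_Y = 11.22 kN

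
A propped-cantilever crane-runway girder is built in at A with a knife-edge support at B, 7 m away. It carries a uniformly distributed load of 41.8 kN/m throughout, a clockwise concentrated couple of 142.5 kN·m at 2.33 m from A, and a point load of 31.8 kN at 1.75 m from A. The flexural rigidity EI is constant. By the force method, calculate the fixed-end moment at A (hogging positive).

M_A = 316.4 kN·m

Choose R_B as the redundant. The primary structure is the cantilever fixed at A.
Free-end deflection of the primary structure under the applied loading (downward +):
  UDL 41.8: wL⁴/(8EI) = 12545/EI
  clockwise couple 142.5 at a = 2.33: M₀a(2L − a)/(2EI) = 1937/EI
  point load 31.8 at a = 1.75: Pa²(3L − a)/(6EI) = 312.5/EI
  δ_0 = 14795/EI
Tip deflection under a unit load at B: L³/(3EI) = 114.3/EI.
The prop prevents deflection at B: R_B = δ_0/δ_{BB} = 14795/114.3 = 129.4 kN.
Moment equilibrium about A: M_A = Σ(load moments about A) − R_B·L = 1222 − 129.4×7 = 316.4 kN·m.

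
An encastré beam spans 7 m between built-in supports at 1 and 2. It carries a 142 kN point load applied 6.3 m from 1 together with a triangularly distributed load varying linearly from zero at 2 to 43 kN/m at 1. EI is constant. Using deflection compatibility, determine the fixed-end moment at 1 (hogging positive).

M_1 = 114.3 kN·m

Take the two fixed-end moments M_1, M_2 as redundants; the released structure is the simple span 12.
End rotations of the released simple span under the applied load (×1/EI):
  at 1: point load 142 at a = 6.3: Pab(L + b)/(6LEI) = 114.8/EI
  at 2: point load 142 at a = 6.3: Pab(L + a)/(6LEI) = 198.3/EI
  at 1: triangular load, peak 43: w₀L³/(45EI) = 327.8/EI
  at 2: triangular load, peak 43: 7w₀L³/(360EI) = 286.8/EI
  θ_10 = 442.6/EI,  θ_20 = 485.1/EI
Flexibility coefficients: a unit moment at one end gives L/(3EI) there and L/(6EI) at the far end, so f₁₁ = f₂₂ = 2.333/EI and f₁₂ = f₂₁ = 1.167/EI.
Compatibility — zero rotation at each built-in end:
  2.333 M_1 + 1.167 M_2 = 442.6
  1.167 M_1 + 2.333 M_2 = 485.1
Solving the pair gives M_1 = 114.3 kN·m and M_2 = 150.7 kN·m (hogging).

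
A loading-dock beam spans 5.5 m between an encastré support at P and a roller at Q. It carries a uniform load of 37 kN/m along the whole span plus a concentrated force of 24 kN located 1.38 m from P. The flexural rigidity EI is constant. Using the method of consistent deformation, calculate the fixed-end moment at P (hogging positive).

M_P = 161.6 kN·m

Remove the prop at Q; the released (primary) structure is a cantilever built in at P.
Free-end deflection of the primary structure under the applied loading (downward +):
  UDL 37: wL⁴/(8EI) = 4232/EI
  point load 24 at a = 1.38: Pa²(3L − a)/(6EI) = 115.2/EI
  δ_0 = 4347/EI
Flexibility coefficient — unit upward force at Q: δ_{QQ} = L³/(3EI) = 55.46/EI.
Compatibility at Q: δ_0 − R_Q·δ_{QQ} = 0, so R_Q = 4347/55.46 = 78.39 kN.
Moment equilibrium about P: M_P = Σ(load moments about P) − R_Q·L = 592.7 − 78.39×5.5 = 161.6 kN·m.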